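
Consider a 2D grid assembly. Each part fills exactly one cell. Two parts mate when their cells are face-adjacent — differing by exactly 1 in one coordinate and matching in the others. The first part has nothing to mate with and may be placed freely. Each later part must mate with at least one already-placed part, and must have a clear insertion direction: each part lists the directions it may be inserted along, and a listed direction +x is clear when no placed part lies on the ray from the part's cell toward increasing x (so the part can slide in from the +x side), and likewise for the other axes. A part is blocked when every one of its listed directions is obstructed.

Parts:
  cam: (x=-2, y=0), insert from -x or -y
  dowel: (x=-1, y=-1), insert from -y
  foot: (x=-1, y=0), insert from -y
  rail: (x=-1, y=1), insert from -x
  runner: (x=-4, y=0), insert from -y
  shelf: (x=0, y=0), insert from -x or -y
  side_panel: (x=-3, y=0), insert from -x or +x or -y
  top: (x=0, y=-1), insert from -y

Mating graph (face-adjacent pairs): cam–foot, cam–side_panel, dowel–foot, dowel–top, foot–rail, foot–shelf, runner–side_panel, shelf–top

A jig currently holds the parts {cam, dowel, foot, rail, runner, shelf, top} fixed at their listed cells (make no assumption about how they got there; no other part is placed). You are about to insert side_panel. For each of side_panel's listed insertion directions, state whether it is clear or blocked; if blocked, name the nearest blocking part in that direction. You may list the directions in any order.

-x: nearest on ray is runner@(-4, 0) ⇒ blocked
+x: nearest on ray is cam@(-2, 0) ⇒ blocked
-y: ray from side_panel(-3, 0) has no placed part ⇒ clear

+x: blocked by cam; -x: blocked by runner; -y: clear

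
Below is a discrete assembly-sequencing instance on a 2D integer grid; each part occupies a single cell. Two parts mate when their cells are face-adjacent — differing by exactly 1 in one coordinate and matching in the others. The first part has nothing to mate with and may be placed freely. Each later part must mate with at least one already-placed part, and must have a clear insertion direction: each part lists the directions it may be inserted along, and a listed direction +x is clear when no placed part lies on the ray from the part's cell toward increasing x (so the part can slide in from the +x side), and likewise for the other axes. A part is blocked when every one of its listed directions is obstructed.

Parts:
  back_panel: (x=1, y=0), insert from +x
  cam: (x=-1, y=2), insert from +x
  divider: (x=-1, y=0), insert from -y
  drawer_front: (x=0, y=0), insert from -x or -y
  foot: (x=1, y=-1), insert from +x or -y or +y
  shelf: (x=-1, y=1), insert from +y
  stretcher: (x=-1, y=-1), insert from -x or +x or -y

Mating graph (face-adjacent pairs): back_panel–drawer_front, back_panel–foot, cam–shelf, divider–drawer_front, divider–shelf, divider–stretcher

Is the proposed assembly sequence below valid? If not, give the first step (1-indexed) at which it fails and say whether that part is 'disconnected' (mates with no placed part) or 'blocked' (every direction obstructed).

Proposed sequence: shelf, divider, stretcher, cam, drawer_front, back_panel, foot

1. shelf@(-1, 1) [+y clear] — {shelf}
2. divider@(-1, 0) [-y clear] — {divider, shelf}
3. stretcher@(-1, -1) [-x clear] — {divider, shelf, stretcher}
4. cam@(-1, 2) [+x clear] — {cam, divider, shelf, stretcher}
5. drawer_front@(0, 0) [-y clear] — {cam, divider, drawer_front, shelf, stretcher}
6. back_panel@(1, 0) [+x clear] — {back_panel, cam, divider, drawer_front, shelf, stretcher}
7. foot@(1, -1) [+x clear] — {back_panel, cam, divider, drawer_front, foot, shelf, stretcher}

Valid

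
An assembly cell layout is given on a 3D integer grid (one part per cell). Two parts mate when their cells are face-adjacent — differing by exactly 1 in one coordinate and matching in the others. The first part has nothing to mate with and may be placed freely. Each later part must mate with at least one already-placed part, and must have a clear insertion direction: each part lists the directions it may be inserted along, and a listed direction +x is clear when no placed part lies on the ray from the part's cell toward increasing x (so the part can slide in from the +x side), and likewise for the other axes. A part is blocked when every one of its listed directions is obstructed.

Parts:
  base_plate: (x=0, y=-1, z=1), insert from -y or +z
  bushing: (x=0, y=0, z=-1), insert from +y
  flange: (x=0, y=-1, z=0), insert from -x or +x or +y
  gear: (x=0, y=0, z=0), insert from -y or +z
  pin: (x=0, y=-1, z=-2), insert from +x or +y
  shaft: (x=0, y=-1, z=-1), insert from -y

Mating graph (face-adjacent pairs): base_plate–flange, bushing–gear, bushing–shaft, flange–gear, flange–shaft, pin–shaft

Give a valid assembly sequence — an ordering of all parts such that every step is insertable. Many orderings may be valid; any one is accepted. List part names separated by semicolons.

1. bushing@(0, 0, -1) [+y clear] — {bushing}
2. gear@(0, 0, 0) [-y clear] — {bushing, gear}
3. shaft@(0, -1, -1) [-y clear] — {bushing, gear, shaft}
4. flange@(0, -1, 0) [-x clear] — {bushing, flange, gear, shaft}
5. base_plate@(0, -1, 1) [-y clear] — {base_plate, bushing, flange, gear, shaft}
6. pin@(0, -1, -2) [+x clear] — {base_plate, bushing, flange, gear, pin, shaft}

bushing; gear; shaft; flange; base_plate; pin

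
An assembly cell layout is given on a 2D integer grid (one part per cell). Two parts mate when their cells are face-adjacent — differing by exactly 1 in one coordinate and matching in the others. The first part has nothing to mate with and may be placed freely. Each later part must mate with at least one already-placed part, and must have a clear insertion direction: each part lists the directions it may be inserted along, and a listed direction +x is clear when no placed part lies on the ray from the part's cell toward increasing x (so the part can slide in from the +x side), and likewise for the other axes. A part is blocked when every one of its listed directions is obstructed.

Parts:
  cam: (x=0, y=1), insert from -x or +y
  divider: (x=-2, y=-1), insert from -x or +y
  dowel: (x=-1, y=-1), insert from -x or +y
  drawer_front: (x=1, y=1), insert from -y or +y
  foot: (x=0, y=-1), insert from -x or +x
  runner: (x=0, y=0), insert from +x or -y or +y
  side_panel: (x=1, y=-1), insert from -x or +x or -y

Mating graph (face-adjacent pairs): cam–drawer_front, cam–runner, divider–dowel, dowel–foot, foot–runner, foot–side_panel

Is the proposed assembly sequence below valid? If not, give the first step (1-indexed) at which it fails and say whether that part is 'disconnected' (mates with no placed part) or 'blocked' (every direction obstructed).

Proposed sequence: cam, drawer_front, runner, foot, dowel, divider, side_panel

1. cam@(0, 1) [-x clear] — {cam}
2. drawer_front@(1, 1) [-y clear] — {cam, drawer_front}
3. runner@(0, 0) [+x clear] — {cam, drawer_front, runner}
4. foot@(0, -1) [-x clear] — {cam, drawer_front, foot, runner}
5. dowel@(-1, -1) [-x clear] — {cam, dowel, drawer_front, foot, runner}
6. divider@(-2, -1) [-x clear] — {cam, divider, dowel, drawer_front, foot, runner}
7. side_panel@(1, -1) [+x clear] — {cam, divider, dowel, drawer_front, foot, runner, side_panel}

Valid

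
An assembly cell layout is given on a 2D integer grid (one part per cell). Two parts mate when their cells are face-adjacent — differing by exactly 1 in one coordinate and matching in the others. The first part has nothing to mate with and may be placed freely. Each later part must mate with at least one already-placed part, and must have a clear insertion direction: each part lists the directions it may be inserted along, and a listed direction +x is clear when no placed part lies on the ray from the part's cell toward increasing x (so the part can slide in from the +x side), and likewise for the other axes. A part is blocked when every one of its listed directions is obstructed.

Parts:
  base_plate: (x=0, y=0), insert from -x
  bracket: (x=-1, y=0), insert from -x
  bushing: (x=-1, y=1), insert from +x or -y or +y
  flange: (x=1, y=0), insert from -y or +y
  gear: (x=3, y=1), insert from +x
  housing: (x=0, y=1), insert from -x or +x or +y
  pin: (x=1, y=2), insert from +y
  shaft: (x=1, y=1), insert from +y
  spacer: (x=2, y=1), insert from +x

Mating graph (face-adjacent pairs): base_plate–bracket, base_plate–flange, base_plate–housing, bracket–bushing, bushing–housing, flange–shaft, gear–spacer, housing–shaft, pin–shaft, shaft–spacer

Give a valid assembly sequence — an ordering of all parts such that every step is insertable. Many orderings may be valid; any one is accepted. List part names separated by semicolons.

shaft; housing; bushing; pin; base_plate; bracket; flange; spacer; gear

1. shaft@(1, 1) [+y clear] — {shaft}
2. housing@(0, 1) [-x clear] — {housing, shaft}
3. bushing@(-1, 1) [-y clear] — {bushing, housing, shaft}
4. pin@(1, 2) [+y clear] — {bushing, housing, pin, shaft}
5. base_plate@(0, 0) [-x clear] — {base_plate, bushing, housing, pin, shaft}
6. bracket@(-1, 0) [-x clear] — {base_plate, bracket, bushing, housing, pin, shaft}
7. flange@(1, 0) [-y clear] — {base_plate, bracket, bushing, flange, housing, pin, shaft}
8. spacer@(2, 1) [+x clear] — {base_plate, bracket, bushing, flange, housing, pin, shaft, spacer}
9. gear@(3, 1) [+x clear] — {base_plate, bracket, bushing, flange, gear, housing, pin, shaft, spacer}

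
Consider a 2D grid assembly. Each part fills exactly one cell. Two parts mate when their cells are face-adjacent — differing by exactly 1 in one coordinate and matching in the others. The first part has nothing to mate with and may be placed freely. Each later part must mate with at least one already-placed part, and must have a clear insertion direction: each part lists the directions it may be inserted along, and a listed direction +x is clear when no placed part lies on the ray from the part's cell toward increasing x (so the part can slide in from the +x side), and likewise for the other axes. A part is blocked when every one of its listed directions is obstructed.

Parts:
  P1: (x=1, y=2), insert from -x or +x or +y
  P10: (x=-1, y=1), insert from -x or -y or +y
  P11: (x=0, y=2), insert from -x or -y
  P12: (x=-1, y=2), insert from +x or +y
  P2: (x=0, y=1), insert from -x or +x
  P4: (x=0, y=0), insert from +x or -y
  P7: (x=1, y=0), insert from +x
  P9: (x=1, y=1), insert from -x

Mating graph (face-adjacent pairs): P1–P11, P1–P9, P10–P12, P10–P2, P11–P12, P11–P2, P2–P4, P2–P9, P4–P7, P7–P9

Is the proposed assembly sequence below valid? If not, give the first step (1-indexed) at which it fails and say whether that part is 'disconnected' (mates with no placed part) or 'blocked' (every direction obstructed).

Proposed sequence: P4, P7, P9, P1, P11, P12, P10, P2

Invalid at step 8 (blocked)

1. P4@(0, 0) [+x clear] — {P4}
2. P7@(1, 0) [+x clear] — {P4, P7}
3. P9@(1, 1) [-x clear] — {P4, P7, P9}
4. P1@(1, 2) [-x clear] — {P1, P4, P7, P9}
5. P11@(0, 2) [-x clear] — {P1, P11, P4, P7, P9}
6. P12@(-1, 2) [+y clear] — {P1, P11, P12, P4, P7, P9}
7. P10@(-1, 1) [-x clear] — {P1, P10, P11, P12, P4, P7, P9}
8. P2@(0, 1) — -x/+x all obstructed ⇒ blocked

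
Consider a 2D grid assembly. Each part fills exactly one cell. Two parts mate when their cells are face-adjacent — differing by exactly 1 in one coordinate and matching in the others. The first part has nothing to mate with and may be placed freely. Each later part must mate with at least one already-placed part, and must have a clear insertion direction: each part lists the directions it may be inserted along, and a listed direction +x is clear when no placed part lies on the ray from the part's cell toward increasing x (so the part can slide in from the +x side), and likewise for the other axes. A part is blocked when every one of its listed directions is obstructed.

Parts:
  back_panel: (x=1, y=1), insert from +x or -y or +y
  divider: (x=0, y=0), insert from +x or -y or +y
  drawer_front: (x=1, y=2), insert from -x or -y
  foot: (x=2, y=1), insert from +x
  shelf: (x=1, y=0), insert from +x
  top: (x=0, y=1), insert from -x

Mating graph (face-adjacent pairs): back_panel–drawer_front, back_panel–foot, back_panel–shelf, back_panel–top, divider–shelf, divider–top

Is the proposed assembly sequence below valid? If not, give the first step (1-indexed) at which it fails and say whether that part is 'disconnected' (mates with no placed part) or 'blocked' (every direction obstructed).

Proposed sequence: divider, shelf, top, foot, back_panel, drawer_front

Invalid at step 4 (disconnected)

1. divider@(0, 0) [+x clear] — {divider}
2. shelf@(1, 0) [+x clear] — {divider, shelf}
3. top@(0, 1) [-x clear] — {divider, shelf, top}
4. foot@(2, 1) — no placed neighbour ⇒ disconnected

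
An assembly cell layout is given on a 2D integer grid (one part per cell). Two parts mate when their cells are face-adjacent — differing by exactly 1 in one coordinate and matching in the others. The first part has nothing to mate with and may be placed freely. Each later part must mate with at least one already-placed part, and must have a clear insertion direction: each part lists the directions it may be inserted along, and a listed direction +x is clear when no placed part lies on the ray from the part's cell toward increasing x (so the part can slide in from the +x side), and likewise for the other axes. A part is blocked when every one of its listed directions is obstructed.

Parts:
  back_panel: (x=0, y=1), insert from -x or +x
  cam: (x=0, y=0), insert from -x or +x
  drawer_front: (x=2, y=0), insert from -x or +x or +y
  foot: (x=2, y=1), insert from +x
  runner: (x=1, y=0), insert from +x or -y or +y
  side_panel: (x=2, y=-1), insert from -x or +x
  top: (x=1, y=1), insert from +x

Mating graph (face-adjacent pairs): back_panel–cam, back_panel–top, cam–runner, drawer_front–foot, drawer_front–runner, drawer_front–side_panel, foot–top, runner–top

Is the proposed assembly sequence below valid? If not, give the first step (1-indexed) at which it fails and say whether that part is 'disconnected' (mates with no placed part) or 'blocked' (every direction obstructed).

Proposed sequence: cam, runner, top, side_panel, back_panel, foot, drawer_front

1. cam@(0, 0) [-x clear] — {cam}
2. runner@(1, 0) [+x clear] — {cam, runner}
3. top@(1, 1) [+x clear] — {cam, runner, top}
4. side_panel@(2, -1) — no placed neighbour ⇒ disconnected

Invalid at step 4 (disconnected)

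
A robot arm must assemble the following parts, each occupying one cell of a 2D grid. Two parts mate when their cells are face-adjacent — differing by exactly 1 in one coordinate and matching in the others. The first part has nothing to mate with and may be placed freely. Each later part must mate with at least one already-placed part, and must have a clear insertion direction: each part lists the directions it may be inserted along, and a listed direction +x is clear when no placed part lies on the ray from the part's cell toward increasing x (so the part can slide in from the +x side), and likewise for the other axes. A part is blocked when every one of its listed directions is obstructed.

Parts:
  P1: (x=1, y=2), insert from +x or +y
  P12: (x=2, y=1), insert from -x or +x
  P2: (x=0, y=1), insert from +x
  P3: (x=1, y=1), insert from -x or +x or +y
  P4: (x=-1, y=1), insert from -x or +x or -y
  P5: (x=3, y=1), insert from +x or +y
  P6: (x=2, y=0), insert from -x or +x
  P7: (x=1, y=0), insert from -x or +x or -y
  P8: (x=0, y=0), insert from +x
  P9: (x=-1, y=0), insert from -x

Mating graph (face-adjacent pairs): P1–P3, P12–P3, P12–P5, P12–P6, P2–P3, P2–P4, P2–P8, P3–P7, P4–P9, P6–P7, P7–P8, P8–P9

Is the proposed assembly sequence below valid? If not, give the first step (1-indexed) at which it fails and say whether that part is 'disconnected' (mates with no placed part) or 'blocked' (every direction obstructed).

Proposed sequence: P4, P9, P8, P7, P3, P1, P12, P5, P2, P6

Invalid at step 9 (blocked)

1. P4@(-1, 1) [-x clear] — {P4}
2. P9@(-1, 0) [-x clear] — {P4, P9}
3. P8@(0, 0) [+x clear] — {P4, P8, P9}
4. P7@(1, 0) [+x clear] — {P4, P7, P8, P9}
5. P3@(1, 1) [+x clear] — {P3, P4, P7, P8, P9}
6. P1@(1, 2) [+x clear] — {P1, P3, P4, P7, P8, P9}
7. P12@(2, 1) [+x clear] — {P1, P12, P3, P4, P7, P8, P9}
8. P5@(3, 1) [+x clear] — {P1, P12, P3, P4, P5, P7, P8, P9}
9. P2@(0, 1) — +x all obstructed ⇒ blocked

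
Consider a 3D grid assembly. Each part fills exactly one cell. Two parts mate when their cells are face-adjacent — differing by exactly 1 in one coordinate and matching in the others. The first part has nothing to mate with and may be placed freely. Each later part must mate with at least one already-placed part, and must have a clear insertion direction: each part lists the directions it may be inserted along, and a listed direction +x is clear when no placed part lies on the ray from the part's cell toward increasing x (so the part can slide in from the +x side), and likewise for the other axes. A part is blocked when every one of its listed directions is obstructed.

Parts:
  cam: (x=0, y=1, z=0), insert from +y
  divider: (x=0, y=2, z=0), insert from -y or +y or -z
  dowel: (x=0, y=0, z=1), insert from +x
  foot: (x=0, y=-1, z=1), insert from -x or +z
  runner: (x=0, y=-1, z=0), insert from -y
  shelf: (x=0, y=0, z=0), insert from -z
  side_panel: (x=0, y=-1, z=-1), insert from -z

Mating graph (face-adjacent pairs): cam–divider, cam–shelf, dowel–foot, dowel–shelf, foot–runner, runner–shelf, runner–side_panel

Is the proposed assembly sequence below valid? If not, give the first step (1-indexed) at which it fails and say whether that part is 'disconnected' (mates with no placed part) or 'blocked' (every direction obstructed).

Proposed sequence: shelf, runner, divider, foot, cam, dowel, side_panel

Invalid at step 3 (disconnected)

1. shelf@(0, 0, 0) [-z clear] — {shelf}
2. runner@(0, -1, 0) [-y clear] — {runner, shelf}
3. divider@(0, 2, 0) — no placed neighbour ⇒ disconnected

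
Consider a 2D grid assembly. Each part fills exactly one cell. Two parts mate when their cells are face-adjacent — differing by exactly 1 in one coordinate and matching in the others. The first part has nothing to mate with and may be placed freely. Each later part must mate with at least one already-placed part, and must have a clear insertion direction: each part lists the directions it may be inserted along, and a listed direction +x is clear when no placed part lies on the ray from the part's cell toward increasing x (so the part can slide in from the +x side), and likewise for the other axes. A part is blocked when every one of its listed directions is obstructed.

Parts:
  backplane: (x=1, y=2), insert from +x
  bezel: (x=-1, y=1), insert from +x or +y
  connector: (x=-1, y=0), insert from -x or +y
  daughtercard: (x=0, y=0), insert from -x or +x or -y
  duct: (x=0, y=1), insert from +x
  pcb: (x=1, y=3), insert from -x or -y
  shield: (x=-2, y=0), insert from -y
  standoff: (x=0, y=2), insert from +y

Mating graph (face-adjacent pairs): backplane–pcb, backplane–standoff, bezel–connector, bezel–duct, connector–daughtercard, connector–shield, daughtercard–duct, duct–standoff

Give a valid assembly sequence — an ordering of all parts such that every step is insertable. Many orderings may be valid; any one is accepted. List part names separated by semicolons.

backplane; pcb; standoff; duct; daughtercard; bezel; connector; shield

1. backplane@(1, 2) [+x clear] — {backplane}
2. pcb@(1, 3) [-x clear] — {backplane, pcb}
3. standoff@(0, 2) [+y clear] — {backplane, pcb, standoff}
4. duct@(0, 1) [+x clear] — {backplane, duct, pcb, standoff}
5. daughtercard@(0, 0) [-x clear] — {backplane, daughtercard, duct, pcb, standoff}
6. bezel@(-1, 1) [+y clear] — {backplane, bezel, daughtercard, duct, pcb, standoff}
7. connector@(-1, 0) [-x clear] — {backplane, bezel, connector, daughtercard, duct, pcb, standoff}
8. shield@(-2, 0) [-y clear] — {backplane, bezel, connector, daughtercard, duct, pcb, shield, standoff}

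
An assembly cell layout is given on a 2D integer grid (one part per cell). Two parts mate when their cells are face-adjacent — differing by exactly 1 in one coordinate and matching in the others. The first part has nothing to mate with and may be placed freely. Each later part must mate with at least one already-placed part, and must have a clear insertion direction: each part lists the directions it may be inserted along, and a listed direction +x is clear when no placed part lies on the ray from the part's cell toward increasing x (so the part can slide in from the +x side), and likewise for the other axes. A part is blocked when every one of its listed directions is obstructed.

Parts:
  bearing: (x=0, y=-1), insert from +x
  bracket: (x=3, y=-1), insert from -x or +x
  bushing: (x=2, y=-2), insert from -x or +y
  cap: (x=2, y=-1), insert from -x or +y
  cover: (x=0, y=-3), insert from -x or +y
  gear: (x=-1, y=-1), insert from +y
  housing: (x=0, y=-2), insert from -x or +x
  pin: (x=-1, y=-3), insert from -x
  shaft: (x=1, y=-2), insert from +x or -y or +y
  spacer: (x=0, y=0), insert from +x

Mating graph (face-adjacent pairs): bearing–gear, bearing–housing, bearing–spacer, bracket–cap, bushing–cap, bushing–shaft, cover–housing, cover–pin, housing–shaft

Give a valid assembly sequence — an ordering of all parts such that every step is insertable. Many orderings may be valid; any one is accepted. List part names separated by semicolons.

1. housing@(0, -2) [-x clear] — {housing}
2. shaft@(1, -2) [+x clear] — {housing, shaft}
3. cover@(0, -3) [-x clear] — {cover, housing, shaft}
4. pin@(-1, -3) [-x clear] — {cover, housing, pin, shaft}
5. bushing@(2, -2) [+y clear] — {bushing, cover, housing, pin, shaft}
6. bearing@(0, -1) [+x clear] — {bearing, bushing, cover, housing, pin, shaft}
7. cap@(2, -1) [+y clear] — {bearing, bushing, cap, cover, housing, pin, shaft}
8. bracket@(3, -1) [+x clear] — {bearing, bracket, bushing, cap, cover, housing, pin, shaft}
9. gear@(-1, -1) [+y clear] — {bearing, bracket, bushing, cap, cover, gear, housing, pin, shaft}
10. spacer@(0, 0) [+x clear] — {bearing, bracket, bushing, cap, cover, gear, housing, pin, shaft, spacer}

housing; shaft; cover; pin; bushing; bearing; cap; bracket; gear; spacer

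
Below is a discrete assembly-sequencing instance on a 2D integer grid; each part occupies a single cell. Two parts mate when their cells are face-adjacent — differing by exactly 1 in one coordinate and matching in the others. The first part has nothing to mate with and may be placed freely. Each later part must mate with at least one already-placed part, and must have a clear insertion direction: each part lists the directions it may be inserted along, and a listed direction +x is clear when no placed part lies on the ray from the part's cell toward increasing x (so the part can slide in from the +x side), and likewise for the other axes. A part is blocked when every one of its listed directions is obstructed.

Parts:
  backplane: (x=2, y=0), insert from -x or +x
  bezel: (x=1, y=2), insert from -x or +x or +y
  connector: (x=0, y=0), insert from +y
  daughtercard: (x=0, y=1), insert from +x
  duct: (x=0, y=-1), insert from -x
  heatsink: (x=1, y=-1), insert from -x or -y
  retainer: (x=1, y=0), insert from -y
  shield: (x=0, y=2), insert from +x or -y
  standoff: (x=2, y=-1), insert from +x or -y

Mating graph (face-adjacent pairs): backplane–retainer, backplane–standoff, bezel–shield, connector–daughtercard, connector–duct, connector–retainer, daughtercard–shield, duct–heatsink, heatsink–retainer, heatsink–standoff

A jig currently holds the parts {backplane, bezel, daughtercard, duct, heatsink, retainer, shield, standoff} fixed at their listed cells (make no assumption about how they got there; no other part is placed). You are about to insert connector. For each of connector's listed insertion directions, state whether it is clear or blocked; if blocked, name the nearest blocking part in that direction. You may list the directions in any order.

+y: nearest on ray is daughtercard@(0, 1) ⇒ blocked

+y: blocked by daughtercard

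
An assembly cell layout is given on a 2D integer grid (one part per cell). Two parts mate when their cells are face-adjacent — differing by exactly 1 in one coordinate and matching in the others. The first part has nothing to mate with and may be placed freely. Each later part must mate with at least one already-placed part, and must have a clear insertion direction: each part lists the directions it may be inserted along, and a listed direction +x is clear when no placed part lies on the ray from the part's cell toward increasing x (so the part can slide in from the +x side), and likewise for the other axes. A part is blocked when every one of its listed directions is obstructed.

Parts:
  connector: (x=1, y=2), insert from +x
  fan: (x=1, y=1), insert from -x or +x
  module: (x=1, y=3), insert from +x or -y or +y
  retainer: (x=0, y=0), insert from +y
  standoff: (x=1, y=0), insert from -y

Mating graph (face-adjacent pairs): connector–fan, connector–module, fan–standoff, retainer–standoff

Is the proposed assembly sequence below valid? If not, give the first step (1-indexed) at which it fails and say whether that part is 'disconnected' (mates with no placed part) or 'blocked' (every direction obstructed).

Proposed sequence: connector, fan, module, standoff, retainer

Valid

1. connector@(1, 2) [+x clear] — {connector}
2. fan@(1, 1) [-x clear] — {connector, fan}
3. module@(1, 3) [+x clear] — {connector, fan, module}
4. standoff@(1, 0) [-y clear] — {connector, fan, module, standoff}
5. retainer@(0, 0) [+y clear] — {connector, fan, module, retainer, standoff}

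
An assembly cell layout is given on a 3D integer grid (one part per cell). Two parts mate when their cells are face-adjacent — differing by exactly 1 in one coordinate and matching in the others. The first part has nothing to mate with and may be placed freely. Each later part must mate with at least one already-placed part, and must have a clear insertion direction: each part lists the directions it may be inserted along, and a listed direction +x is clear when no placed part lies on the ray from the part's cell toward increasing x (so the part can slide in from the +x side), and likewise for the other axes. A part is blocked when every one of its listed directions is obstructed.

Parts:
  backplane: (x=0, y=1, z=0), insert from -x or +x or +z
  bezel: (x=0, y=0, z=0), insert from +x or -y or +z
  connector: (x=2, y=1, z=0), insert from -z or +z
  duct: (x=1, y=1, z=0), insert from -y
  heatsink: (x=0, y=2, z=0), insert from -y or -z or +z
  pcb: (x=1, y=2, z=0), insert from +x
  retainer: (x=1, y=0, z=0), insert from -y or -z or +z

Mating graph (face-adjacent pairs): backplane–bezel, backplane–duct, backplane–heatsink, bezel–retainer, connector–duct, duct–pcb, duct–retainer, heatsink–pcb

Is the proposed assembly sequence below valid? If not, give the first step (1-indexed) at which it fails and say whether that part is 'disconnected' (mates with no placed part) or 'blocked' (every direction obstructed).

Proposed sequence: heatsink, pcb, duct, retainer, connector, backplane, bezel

1. heatsink@(0, 2, 0) [-y clear] — {heatsink}
2. pcb@(1, 2, 0) [+x clear] — {heatsink, pcb}
3. duct@(1, 1, 0) [-y clear] — {duct, heatsink, pcb}
4. retainer@(1, 0, 0) [-y clear] — {duct, heatsink, pcb, retainer}
5. connector@(2, 1, 0) [-z clear] — {connector, duct, heatsink, pcb, retainer}
6. backplane@(0, 1, 0) [-x clear] — {backplane, connector, duct, heatsink, pcb, retainer}
7. bezel@(0, 0, 0) [-y clear] — {backplane, bezel, connector, duct, heatsink, pcb, retainer}

Valid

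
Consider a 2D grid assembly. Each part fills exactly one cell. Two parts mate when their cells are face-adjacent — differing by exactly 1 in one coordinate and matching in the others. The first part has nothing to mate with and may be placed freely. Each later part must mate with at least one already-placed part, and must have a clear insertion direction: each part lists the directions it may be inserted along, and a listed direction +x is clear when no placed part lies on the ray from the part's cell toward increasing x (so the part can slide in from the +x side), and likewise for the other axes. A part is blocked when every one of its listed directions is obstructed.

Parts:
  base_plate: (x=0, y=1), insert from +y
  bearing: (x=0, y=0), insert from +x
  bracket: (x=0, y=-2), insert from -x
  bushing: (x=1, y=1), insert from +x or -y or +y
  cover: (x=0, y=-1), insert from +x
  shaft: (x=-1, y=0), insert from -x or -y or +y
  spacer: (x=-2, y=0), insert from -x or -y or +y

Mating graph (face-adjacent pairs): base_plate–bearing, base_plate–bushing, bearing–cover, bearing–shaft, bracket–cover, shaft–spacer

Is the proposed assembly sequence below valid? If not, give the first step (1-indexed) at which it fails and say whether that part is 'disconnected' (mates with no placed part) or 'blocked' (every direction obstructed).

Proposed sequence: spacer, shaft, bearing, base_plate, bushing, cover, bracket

1. spacer@(-2, 0) [-x clear] — {spacer}
2. shaft@(-1, 0) [-y clear] — {shaft, spacer}
3. bearing@(0, 0) [+x clear] — {bearing, shaft, spacer}
4. base_plate@(0, 1) [+y clear] — {base_plate, bearing, shaft, spacer}
5. bushing@(1, 1) [+x clear] — {base_plate, bearing, bushing, shaft, spacer}
6. cover@(0, -1) [+x clear] — {base_plate, bearing, bushing, cover, shaft, spacer}
7. bracket@(0, -2) [-x clear] — {base_plate, bearing, bracket, bushing, cover, shaft, spacer}

Valid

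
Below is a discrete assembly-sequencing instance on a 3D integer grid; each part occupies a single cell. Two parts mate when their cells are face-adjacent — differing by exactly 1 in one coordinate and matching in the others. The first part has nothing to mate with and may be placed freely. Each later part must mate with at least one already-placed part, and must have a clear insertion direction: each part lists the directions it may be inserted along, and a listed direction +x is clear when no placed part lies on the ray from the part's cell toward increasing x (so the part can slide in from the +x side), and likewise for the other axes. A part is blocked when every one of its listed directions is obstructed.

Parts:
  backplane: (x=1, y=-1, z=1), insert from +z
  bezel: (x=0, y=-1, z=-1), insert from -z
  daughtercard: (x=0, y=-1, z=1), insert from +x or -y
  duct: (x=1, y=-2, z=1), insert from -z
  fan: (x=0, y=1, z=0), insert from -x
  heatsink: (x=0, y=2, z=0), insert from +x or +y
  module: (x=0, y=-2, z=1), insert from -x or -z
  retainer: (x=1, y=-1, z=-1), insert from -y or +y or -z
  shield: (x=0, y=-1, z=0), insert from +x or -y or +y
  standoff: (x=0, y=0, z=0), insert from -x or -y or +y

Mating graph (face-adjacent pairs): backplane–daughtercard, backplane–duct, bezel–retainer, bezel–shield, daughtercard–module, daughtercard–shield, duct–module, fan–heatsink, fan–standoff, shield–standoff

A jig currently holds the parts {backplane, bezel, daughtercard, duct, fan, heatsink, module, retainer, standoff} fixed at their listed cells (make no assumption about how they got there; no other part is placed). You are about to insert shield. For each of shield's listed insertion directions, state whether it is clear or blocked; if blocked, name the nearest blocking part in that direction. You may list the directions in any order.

+x: clear; +y: blocked by standoff; -y: clear

+x: ray from shield(0, -1, 0) has no placed part ⇒ clear
-y: ray from shield(0, -1, 0) has no placed part ⇒ clear
+y: nearest on ray is standoff@(0, 0, 0) ⇒ blocked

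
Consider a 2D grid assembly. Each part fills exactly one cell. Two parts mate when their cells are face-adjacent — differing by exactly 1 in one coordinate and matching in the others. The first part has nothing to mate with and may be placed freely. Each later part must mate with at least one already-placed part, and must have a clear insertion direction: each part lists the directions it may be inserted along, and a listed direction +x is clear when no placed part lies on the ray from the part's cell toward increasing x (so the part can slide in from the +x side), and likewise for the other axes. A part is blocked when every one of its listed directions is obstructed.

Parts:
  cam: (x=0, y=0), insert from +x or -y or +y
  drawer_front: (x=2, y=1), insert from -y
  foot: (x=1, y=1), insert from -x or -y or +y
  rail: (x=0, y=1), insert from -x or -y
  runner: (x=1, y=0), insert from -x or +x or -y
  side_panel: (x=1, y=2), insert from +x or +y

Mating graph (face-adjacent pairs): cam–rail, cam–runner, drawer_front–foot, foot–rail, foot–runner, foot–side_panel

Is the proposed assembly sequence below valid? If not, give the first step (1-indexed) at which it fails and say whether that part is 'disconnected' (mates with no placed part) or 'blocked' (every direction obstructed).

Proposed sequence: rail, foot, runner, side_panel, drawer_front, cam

Valid

1. rail@(0, 1) [-x clear] — {rail}
2. foot@(1, 1) [-y clear] — {foot, rail}
3. runner@(1, 0) [-x clear] — {foot, rail, runner}
4. side_panel@(1, 2) [+x clear] — {foot, rail, runner, side_panel}
5. drawer_front@(2, 1) [-y clear] — {drawer_front, foot, rail, runner, side_panel}
6. cam@(0, 0) [-y clear] — {cam, drawer_front, foot, rail, runner, side_panel}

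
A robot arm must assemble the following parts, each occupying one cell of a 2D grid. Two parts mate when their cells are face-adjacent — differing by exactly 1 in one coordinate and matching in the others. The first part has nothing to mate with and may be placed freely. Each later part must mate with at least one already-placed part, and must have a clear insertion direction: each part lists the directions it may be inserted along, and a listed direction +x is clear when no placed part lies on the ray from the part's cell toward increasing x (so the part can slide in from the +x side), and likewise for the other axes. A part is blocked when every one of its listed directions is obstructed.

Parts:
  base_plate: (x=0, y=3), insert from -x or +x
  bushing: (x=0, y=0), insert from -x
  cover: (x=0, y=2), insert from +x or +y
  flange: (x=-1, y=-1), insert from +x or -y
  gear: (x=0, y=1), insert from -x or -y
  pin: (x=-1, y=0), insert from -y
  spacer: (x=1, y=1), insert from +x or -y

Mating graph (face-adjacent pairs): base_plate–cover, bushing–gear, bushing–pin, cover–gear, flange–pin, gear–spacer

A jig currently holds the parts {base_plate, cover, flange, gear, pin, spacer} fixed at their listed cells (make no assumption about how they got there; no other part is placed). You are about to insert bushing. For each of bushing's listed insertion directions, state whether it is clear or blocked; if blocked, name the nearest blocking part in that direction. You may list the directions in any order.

-x: blocked by pin

-x: nearest on ray is pin@(-1, 0) ⇒ blocked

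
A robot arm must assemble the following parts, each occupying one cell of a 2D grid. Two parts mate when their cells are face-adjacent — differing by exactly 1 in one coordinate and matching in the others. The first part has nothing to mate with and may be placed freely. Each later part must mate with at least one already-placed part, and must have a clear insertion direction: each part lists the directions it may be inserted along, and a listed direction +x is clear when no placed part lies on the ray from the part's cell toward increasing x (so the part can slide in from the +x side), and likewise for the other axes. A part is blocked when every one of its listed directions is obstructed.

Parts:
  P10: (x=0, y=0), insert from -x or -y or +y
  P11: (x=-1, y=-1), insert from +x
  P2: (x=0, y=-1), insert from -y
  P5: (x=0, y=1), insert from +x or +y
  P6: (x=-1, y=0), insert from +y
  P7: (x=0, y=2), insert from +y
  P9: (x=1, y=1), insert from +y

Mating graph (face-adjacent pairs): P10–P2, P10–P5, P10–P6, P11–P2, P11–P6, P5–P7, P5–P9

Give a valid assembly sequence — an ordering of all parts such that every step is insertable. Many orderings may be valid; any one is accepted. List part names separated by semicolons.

P10; P6; P11; P2; P5; P9; P7

1. P10@(0, 0) [-x clear] — {P10}
2. P6@(-1, 0) [+y clear] — {P10, P6}
3. P11@(-1, -1) [+x clear] — {P10, P11, P6}
4. P2@(0, -1) [-y clear] — {P10, P11, P2, P6}
5. P5@(0, 1) [+x clear] — {P10, P11, P2, P5, P6}
6. P9@(1, 1) [+y clear] — {P10, P11, P2, P5, P6, P9}
7. P7@(0, 2) [+y clear] — {P10, P11, P2, P5, P6, P7, P9}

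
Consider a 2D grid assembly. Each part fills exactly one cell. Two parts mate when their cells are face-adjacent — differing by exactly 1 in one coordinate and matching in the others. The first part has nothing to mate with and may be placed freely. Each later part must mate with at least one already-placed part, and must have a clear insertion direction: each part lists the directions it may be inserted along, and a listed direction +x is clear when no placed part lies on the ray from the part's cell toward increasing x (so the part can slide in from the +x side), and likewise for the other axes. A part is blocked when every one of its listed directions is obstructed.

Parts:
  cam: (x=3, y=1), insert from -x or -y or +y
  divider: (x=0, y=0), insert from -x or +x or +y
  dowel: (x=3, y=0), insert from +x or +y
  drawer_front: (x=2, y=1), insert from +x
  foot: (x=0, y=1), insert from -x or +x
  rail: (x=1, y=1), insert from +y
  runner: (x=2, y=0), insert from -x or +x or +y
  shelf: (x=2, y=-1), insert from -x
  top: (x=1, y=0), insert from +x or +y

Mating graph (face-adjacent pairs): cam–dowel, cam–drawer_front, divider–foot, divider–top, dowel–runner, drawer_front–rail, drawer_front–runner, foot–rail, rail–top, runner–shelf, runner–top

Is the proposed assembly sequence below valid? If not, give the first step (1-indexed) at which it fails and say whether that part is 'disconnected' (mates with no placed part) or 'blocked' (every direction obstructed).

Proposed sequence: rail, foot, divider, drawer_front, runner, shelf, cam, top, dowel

Invalid at step 8 (blocked)

1. rail@(1, 1) [+y clear] — {rail}
2. foot@(0, 1) [-x clear] — {foot, rail}
3. divider@(0, 0) [-x clear] — {divider, foot, rail}
4. drawer_front@(2, 1) [+x clear] — {divider, drawer_front, foot, rail}
5. runner@(2, 0) [+x clear] — {divider, drawer_front, foot, rail, runner}
6. shelf@(2, -1) [-x clear] — {divider, drawer_front, foot, rail, runner, shelf}
7. cam@(3, 1) [-y clear] — {cam, divider, drawer_front, foot, rail, runner, shelf}
8. top@(1, 0) — +x/+y all obstructed ⇒ blocked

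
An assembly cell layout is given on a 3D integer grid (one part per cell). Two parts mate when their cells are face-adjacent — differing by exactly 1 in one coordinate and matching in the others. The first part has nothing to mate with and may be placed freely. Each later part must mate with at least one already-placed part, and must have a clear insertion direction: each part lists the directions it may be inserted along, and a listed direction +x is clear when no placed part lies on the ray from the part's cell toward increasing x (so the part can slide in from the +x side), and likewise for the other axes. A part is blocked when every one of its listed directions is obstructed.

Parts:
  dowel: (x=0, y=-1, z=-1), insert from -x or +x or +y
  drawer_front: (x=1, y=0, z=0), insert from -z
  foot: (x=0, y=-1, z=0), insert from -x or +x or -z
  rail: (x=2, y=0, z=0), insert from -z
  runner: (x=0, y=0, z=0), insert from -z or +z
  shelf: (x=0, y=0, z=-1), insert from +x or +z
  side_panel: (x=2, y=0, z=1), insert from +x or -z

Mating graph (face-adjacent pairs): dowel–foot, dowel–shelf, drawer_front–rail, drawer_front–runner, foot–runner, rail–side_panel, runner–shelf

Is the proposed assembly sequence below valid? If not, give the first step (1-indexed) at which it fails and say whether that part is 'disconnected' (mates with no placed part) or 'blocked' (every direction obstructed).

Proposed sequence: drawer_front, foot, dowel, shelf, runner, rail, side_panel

1. drawer_front@(1, 0, 0) [-z clear] — {drawer_front}
2. foot@(0, -1, 0) — no placed neighbour ⇒ disconnected

Invalid at step 2 (disconnected)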